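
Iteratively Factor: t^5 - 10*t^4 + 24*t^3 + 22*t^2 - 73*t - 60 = (t + 1)*(t^4 - 11*t^3 + 35*t^2 - 13*t - 60) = (t - 5)*(t + 1)*(t^3 - 6*t^2 + 5*t + 12) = (t - 5)*(t + 1)^2*(t^2 - 7*t + 12) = (t - 5)*(t - 4)*(t + 1)^2*(t - 3)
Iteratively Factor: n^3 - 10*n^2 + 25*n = (n - 5)*(n^2 - 5*n) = n*(n - 5)*(n - 5)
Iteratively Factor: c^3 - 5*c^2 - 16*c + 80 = (c - 5)*(c^2 - 16) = (c - 5)*(c + 4)*(c - 4)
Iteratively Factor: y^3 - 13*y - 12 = (y + 1)*(y^2 - y - 12) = (y - 4)*(y + 1)*(y + 3)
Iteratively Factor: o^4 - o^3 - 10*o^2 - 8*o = (o - 4)*(o^3 + 3*o^2 + 2*o) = o*(o - 4)*(o^2 + 3*o + 2) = o*(o - 4)*(o + 2)*(o + 1)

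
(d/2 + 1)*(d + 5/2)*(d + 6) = d^3/2 + 21*d^2/4 + 16*d + 15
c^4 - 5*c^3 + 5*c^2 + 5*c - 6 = (c - 3)*(c - 2)*(c - 1)*(c + 1)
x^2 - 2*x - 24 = (x - 6)*(x + 4)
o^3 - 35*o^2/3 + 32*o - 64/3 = (o - 8)*(o - 8/3)*(o - 1)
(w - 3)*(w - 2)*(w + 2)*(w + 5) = w^4 + 2*w^3 - 19*w^2 - 8*w + 60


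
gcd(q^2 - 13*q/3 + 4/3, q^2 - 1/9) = q - 1/3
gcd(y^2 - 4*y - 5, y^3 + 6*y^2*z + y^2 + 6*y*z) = y + 1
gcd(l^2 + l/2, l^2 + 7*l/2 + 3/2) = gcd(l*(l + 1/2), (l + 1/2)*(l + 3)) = l + 1/2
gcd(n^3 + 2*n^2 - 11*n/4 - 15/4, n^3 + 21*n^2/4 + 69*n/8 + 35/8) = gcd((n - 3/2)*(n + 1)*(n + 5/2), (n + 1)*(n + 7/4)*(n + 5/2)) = n^2 + 7*n/2 + 5/2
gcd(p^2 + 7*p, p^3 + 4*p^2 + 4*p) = p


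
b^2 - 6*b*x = b*(b - 6*x)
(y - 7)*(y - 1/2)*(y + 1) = y^3 - 13*y^2/2 - 4*y + 7/2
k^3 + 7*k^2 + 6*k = k*(k + 1)*(k + 6)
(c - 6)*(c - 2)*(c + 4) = c^3 - 4*c^2 - 20*c + 48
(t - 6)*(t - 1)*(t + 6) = t^3 - t^2 - 36*t + 36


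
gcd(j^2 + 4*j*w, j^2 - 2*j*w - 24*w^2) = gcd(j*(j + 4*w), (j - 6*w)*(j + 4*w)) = j + 4*w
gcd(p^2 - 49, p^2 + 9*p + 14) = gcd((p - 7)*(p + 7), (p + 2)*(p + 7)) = p + 7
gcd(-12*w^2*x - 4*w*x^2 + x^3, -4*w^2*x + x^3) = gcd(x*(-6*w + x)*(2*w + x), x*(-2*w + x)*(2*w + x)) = 2*w*x + x^2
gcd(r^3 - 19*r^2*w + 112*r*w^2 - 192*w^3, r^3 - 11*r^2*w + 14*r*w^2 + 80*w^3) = r - 8*w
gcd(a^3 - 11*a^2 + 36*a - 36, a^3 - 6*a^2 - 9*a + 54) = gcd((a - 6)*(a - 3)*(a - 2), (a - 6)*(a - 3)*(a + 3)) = a^2 - 9*a + 18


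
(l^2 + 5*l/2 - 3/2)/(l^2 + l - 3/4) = 2*(l + 3)/(2*l + 3)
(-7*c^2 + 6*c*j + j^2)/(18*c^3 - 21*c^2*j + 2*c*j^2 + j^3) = (-7*c - j)/(18*c^2 - 3*c*j - j^2)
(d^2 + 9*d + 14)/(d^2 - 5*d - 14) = (d + 7)/(d - 7)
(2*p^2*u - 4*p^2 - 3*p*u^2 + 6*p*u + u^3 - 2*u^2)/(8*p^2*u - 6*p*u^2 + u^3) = (p*u - 2*p - u^2 + 2*u)/(u*(4*p - u))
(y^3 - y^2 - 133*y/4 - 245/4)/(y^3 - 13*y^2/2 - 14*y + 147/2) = (y + 5/2)/(y - 3)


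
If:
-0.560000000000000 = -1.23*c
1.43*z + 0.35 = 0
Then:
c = 0.46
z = -0.24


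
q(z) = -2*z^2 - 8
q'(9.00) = -36.00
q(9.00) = -170.00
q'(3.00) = -12.00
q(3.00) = -26.00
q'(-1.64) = 6.56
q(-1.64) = -13.38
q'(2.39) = -9.56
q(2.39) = -19.42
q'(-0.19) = 0.76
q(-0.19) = -8.07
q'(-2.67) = 10.68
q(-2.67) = -22.26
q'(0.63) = -2.52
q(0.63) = -8.79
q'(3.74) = -14.96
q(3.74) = -35.98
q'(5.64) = -22.56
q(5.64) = -71.62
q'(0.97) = -3.88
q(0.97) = -9.88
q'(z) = -4*z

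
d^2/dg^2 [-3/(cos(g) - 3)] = 3*(cos(g)^2 + 3*cos(g) - 2)/(cos(g) - 3)^3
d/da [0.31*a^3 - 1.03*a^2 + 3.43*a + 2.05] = 0.93*a^2 - 2.06*a + 3.43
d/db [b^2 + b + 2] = 2*b + 1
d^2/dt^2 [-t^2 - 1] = -2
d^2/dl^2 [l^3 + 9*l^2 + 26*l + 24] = 6*l + 18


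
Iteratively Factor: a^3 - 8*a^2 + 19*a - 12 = (a - 3)*(a^2 - 5*a + 4) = (a - 3)*(a - 1)*(a - 4)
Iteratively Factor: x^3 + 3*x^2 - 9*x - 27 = (x - 3)*(x^2 + 6*x + 9) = (x - 3)*(x + 3)*(x + 3)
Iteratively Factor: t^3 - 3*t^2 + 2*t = (t - 2)*(t^2 - t) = (t - 2)*(t - 1)*(t)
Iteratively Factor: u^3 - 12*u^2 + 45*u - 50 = (u - 2)*(u^2 - 10*u + 25) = (u - 5)*(u - 2)*(u - 5)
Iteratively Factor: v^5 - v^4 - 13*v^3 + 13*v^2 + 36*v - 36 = (v - 2)*(v^4 + v^3 - 11*v^2 - 9*v + 18) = (v - 2)*(v + 3)*(v^3 - 2*v^2 - 5*v + 6) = (v - 3)*(v - 2)*(v + 3)*(v^2 + v - 2) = (v - 3)*(v - 2)*(v + 2)*(v + 3)*(v - 1)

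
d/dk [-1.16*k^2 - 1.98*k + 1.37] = -2.32*k - 1.98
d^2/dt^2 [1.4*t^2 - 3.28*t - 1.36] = 2.80000000000000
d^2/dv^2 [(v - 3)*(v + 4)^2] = 6*v + 10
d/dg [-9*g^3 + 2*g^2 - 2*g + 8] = -27*g^2 + 4*g - 2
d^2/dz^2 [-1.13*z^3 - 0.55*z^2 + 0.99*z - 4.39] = -6.78*z - 1.1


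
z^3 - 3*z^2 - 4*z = z*(z - 4)*(z + 1)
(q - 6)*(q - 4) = q^2 - 10*q + 24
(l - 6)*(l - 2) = l^2 - 8*l + 12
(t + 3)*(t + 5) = t^2 + 8*t + 15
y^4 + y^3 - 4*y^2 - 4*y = y*(y - 2)*(y + 1)*(y + 2)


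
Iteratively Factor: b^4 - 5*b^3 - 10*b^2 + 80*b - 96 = (b - 4)*(b^3 - b^2 - 14*b + 24) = (b - 4)*(b + 4)*(b^2 - 5*b + 6) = (b - 4)*(b - 2)*(b + 4)*(b - 3)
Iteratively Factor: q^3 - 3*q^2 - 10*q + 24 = (q - 2)*(q^2 - q - 12) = (q - 2)*(q + 3)*(q - 4)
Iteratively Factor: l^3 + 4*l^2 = (l)*(l^2 + 4*l) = l*(l + 4)*(l)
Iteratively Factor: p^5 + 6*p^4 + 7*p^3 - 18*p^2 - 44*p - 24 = (p - 2)*(p^4 + 8*p^3 + 23*p^2 + 28*p + 12) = (p - 2)*(p + 2)*(p^3 + 6*p^2 + 11*p + 6) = (p - 2)*(p + 1)*(p + 2)*(p^2 + 5*p + 6) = (p - 2)*(p + 1)*(p + 2)^2*(p + 3)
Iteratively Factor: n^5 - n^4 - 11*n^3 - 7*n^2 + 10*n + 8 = (n + 2)*(n^4 - 3*n^3 - 5*n^2 + 3*n + 4) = (n - 4)*(n + 2)*(n^3 + n^2 - n - 1) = (n - 4)*(n + 1)*(n + 2)*(n^2 - 1) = (n - 4)*(n + 1)^2*(n + 2)*(n - 1)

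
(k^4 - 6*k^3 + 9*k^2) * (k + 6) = k^5 - 27*k^3 + 54*k^2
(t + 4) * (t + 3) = t^2 + 7*t + 12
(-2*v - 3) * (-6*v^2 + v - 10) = 12*v^3 + 16*v^2 + 17*v + 30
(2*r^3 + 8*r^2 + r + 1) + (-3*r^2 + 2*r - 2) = 2*r^3 + 5*r^2 + 3*r - 1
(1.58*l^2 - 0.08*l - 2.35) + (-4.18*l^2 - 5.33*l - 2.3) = -2.6*l^2 - 5.41*l - 4.65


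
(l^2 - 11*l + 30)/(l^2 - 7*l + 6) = (l - 5)/(l - 1)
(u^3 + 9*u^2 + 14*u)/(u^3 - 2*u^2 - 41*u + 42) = u*(u^2 + 9*u + 14)/(u^3 - 2*u^2 - 41*u + 42)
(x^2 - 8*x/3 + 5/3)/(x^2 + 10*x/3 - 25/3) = (x - 1)/(x + 5)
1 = 1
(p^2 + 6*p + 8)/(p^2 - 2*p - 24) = (p + 2)/(p - 6)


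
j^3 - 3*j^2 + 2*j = j*(j - 2)*(j - 1)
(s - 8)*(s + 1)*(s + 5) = s^3 - 2*s^2 - 43*s - 40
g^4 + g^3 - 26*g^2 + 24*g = g*(g - 4)*(g - 1)*(g + 6)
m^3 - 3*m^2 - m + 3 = (m - 3)*(m - 1)*(m + 1)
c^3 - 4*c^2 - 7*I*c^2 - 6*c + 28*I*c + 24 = (c - 4)*(c - 6*I)*(c - I)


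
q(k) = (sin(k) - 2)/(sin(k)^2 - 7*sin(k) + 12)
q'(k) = (-2*sin(k)*cos(k) + 7*cos(k))*(sin(k) - 2)/(sin(k)^2 - 7*sin(k) + 12)^2 + cos(k)/(sin(k)^2 - 7*sin(k) + 12) = (4*sin(k) + cos(k)^2 - 3)*cos(k)/(sin(k)^2 - 7*sin(k) + 12)^2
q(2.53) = -0.17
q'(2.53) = 0.00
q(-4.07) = -0.17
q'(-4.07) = -0.01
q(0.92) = -0.17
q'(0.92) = 0.01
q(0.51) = -0.17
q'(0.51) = -0.00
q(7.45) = -0.17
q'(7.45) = 0.01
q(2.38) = -0.17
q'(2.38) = -0.00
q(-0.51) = -0.16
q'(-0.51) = -0.01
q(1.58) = -0.17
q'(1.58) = -0.00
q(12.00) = -0.16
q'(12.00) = -0.01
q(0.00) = -0.17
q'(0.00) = -0.01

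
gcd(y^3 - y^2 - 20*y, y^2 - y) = y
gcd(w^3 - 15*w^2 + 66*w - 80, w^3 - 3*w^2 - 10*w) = w - 5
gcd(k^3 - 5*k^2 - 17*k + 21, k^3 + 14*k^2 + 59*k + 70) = 1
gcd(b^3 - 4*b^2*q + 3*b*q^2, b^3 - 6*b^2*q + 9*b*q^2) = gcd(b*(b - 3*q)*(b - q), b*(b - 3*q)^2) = -b^2 + 3*b*q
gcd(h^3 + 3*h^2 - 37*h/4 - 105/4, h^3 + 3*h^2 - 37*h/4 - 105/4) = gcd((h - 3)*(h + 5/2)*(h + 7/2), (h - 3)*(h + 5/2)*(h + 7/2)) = h^3 + 3*h^2 - 37*h/4 - 105/4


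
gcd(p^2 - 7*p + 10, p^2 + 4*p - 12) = p - 2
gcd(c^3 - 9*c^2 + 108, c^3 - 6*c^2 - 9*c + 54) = c^2 - 3*c - 18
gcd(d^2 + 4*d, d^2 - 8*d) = d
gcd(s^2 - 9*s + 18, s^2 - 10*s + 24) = s - 6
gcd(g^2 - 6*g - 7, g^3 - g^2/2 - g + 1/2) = g + 1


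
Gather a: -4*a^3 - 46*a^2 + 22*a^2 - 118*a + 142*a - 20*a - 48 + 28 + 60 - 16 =-4*a^3 - 24*a^2 + 4*a + 24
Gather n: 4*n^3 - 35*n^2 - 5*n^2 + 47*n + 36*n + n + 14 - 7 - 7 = 4*n^3 - 40*n^2 + 84*n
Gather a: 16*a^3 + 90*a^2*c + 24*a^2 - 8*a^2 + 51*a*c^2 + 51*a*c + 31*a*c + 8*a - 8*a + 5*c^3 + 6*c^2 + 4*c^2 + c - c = 16*a^3 + a^2*(90*c + 16) + a*(51*c^2 + 82*c) + 5*c^3 + 10*c^2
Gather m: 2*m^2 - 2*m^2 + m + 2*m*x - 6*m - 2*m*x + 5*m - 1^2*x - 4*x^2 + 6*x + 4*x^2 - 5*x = 0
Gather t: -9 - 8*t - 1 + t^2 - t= t^2 - 9*t - 10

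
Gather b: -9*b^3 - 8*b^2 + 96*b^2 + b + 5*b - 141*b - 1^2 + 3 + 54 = -9*b^3 + 88*b^2 - 135*b + 56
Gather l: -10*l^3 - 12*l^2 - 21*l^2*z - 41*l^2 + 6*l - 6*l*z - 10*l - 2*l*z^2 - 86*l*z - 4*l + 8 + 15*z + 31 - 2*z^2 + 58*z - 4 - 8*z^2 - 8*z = -10*l^3 + l^2*(-21*z - 53) + l*(-2*z^2 - 92*z - 8) - 10*z^2 + 65*z + 35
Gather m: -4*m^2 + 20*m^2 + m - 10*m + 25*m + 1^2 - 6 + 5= 16*m^2 + 16*m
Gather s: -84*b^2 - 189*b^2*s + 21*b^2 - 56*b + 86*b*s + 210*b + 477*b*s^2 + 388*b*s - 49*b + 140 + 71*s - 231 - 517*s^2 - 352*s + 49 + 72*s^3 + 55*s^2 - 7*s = -63*b^2 + 105*b + 72*s^3 + s^2*(477*b - 462) + s*(-189*b^2 + 474*b - 288) - 42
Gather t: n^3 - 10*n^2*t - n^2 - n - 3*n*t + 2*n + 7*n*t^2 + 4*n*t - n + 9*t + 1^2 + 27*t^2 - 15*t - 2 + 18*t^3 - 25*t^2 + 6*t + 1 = n^3 - n^2 + 18*t^3 + t^2*(7*n + 2) + t*(-10*n^2 + n)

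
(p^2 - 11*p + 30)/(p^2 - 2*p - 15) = (p - 6)/(p + 3)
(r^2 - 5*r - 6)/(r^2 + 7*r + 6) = (r - 6)/(r + 6)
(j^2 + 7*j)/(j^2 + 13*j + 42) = j/(j + 6)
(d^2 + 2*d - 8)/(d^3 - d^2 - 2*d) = (d + 4)/(d*(d + 1))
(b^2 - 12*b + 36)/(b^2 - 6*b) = (b - 6)/b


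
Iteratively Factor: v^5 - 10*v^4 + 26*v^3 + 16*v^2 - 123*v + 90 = (v - 5)*(v^4 - 5*v^3 + v^2 + 21*v - 18) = (v - 5)*(v - 1)*(v^3 - 4*v^2 - 3*v + 18) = (v - 5)*(v - 1)*(v + 2)*(v^2 - 6*v + 9) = (v - 5)*(v - 3)*(v - 1)*(v + 2)*(v - 3)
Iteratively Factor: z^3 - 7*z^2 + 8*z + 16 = (z + 1)*(z^2 - 8*z + 16) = (z - 4)*(z + 1)*(z - 4)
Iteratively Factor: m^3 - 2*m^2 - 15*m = (m - 5)*(m^2 + 3*m) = (m - 5)*(m + 3)*(m)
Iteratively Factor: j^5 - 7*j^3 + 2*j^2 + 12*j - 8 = (j + 2)*(j^4 - 2*j^3 - 3*j^2 + 8*j - 4) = (j + 2)^2*(j^3 - 4*j^2 + 5*j - 2) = (j - 2)*(j + 2)^2*(j^2 - 2*j + 1) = (j - 2)*(j - 1)*(j + 2)^2*(j - 1)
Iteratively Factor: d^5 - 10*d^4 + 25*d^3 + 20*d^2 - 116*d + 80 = (d - 1)*(d^4 - 9*d^3 + 16*d^2 + 36*d - 80) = (d - 5)*(d - 1)*(d^3 - 4*d^2 - 4*d + 16) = (d - 5)*(d - 2)*(d - 1)*(d^2 - 2*d - 8) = (d - 5)*(d - 4)*(d - 2)*(d - 1)*(d + 2)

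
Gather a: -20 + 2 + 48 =30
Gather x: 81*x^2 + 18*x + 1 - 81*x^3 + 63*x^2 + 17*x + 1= -81*x^3 + 144*x^2 + 35*x + 2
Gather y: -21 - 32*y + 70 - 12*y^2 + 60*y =-12*y^2 + 28*y + 49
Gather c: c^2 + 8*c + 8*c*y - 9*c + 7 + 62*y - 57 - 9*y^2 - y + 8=c^2 + c*(8*y - 1) - 9*y^2 + 61*y - 42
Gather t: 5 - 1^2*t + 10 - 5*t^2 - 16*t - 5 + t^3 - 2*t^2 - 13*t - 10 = t^3 - 7*t^2 - 30*t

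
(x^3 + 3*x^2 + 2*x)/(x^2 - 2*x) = (x^2 + 3*x + 2)/(x - 2)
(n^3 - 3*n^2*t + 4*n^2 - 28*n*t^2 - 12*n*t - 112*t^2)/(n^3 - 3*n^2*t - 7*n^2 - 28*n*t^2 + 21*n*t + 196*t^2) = (n + 4)/(n - 7)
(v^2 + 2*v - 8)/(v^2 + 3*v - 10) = (v + 4)/(v + 5)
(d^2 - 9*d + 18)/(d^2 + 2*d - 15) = (d - 6)/(d + 5)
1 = 1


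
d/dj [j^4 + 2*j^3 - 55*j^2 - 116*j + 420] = 4*j^3 + 6*j^2 - 110*j - 116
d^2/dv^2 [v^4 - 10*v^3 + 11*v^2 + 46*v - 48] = 12*v^2 - 60*v + 22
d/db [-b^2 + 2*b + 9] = 2 - 2*b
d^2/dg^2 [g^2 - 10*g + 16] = 2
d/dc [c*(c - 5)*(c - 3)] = 3*c^2 - 16*c + 15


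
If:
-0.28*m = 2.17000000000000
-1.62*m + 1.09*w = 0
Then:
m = -7.75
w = -11.52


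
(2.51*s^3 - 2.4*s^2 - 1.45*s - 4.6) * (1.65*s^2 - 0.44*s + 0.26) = 4.1415*s^5 - 5.0644*s^4 - 0.6839*s^3 - 7.576*s^2 + 1.647*s - 1.196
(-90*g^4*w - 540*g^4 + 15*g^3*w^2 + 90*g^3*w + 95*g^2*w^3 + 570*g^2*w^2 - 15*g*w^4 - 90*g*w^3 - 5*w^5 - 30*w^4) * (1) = -90*g^4*w - 540*g^4 + 15*g^3*w^2 + 90*g^3*w + 95*g^2*w^3 + 570*g^2*w^2 - 15*g*w^4 - 90*g*w^3 - 5*w^5 - 30*w^4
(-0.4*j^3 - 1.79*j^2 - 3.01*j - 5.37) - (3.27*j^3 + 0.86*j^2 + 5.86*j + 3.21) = -3.67*j^3 - 2.65*j^2 - 8.87*j - 8.58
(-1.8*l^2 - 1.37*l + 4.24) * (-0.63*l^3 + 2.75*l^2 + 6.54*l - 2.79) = 1.134*l^5 - 4.0869*l^4 - 18.2107*l^3 + 7.7222*l^2 + 31.5519*l - 11.8296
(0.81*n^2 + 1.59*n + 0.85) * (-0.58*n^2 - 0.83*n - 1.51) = -0.4698*n^4 - 1.5945*n^3 - 3.0358*n^2 - 3.1064*n - 1.2835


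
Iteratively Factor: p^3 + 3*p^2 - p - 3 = (p - 1)*(p^2 + 4*p + 3) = (p - 1)*(p + 3)*(p + 1)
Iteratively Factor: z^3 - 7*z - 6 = (z - 3)*(z^2 + 3*z + 2) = (z - 3)*(z + 1)*(z + 2)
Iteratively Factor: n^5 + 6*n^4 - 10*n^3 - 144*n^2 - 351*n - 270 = (n + 3)*(n^4 + 3*n^3 - 19*n^2 - 87*n - 90) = (n - 5)*(n + 3)*(n^3 + 8*n^2 + 21*n + 18) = (n - 5)*(n + 3)^2*(n^2 + 5*n + 6) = (n - 5)*(n + 3)^3*(n + 2)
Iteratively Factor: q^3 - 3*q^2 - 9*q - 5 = (q + 1)*(q^2 - 4*q - 5) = (q + 1)^2*(q - 5)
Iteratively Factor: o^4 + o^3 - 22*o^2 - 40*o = (o + 2)*(o^3 - o^2 - 20*o) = o*(o + 2)*(o^2 - o - 20) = o*(o - 5)*(o + 2)*(o + 4)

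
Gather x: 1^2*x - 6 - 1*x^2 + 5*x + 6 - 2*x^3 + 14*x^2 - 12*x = -2*x^3 + 13*x^2 - 6*x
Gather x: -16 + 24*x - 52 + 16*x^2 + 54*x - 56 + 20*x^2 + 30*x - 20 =36*x^2 + 108*x - 144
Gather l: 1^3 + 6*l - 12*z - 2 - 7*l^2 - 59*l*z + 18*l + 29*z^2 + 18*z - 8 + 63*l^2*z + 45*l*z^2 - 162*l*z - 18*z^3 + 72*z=l^2*(63*z - 7) + l*(45*z^2 - 221*z + 24) - 18*z^3 + 29*z^2 + 78*z - 9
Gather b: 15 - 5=10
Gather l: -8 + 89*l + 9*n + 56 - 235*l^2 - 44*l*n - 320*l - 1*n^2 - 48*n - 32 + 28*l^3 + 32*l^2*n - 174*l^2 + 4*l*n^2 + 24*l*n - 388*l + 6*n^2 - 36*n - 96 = 28*l^3 + l^2*(32*n - 409) + l*(4*n^2 - 20*n - 619) + 5*n^2 - 75*n - 80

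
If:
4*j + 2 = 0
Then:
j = -1/2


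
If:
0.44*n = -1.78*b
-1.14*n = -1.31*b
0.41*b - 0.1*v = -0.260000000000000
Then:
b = 0.00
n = 0.00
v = 2.60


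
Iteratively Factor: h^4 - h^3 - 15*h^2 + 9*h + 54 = (h - 3)*(h^3 + 2*h^2 - 9*h - 18) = (h - 3)^2*(h^2 + 5*h + 6) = (h - 3)^2*(h + 3)*(h + 2)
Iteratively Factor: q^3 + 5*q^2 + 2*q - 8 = (q + 2)*(q^2 + 3*q - 4) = (q + 2)*(q + 4)*(q - 1)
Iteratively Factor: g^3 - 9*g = (g - 3)*(g^2 + 3*g) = (g - 3)*(g + 3)*(g)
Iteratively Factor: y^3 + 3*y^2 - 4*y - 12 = (y + 2)*(y^2 + y - 6) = (y + 2)*(y + 3)*(y - 2)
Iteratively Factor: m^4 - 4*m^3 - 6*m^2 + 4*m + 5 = (m + 1)*(m^3 - 5*m^2 - m + 5) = (m - 5)*(m + 1)*(m^2 - 1) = (m - 5)*(m - 1)*(m + 1)*(m + 1)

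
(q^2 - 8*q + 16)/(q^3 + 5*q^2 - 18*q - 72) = (q - 4)/(q^2 + 9*q + 18)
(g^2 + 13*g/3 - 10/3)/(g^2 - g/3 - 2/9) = 3*(g + 5)/(3*g + 1)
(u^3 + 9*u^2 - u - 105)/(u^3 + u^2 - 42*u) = (u^2 + 2*u - 15)/(u*(u - 6))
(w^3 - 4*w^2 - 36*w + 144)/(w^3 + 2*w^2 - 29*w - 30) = (w^2 - 10*w + 24)/(w^2 - 4*w - 5)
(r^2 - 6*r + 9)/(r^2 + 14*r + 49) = (r^2 - 6*r + 9)/(r^2 + 14*r + 49)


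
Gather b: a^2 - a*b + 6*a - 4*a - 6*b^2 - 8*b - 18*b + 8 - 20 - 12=a^2 + 2*a - 6*b^2 + b*(-a - 26) - 24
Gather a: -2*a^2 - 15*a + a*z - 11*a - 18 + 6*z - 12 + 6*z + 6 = -2*a^2 + a*(z - 26) + 12*z - 24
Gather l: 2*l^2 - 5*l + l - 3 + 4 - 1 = 2*l^2 - 4*l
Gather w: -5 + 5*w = 5*w - 5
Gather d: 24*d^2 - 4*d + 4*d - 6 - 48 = 24*d^2 - 54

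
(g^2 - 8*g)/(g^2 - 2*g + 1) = g*(g - 8)/(g^2 - 2*g + 1)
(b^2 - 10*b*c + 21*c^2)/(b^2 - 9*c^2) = (b - 7*c)/(b + 3*c)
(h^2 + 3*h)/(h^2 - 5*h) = (h + 3)/(h - 5)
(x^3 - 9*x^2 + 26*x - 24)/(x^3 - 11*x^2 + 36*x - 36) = (x - 4)/(x - 6)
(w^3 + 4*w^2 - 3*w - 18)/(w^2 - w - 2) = (w^2 + 6*w + 9)/(w + 1)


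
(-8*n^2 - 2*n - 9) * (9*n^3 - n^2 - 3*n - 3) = -72*n^5 - 10*n^4 - 55*n^3 + 39*n^2 + 33*n + 27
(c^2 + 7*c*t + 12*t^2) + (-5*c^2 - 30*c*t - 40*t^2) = -4*c^2 - 23*c*t - 28*t^2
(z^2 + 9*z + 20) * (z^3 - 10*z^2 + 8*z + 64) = z^5 - z^4 - 62*z^3 - 64*z^2 + 736*z + 1280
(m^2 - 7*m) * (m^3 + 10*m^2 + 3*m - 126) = m^5 + 3*m^4 - 67*m^3 - 147*m^2 + 882*m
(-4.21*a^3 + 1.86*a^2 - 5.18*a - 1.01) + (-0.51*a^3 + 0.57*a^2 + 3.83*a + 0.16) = -4.72*a^3 + 2.43*a^2 - 1.35*a - 0.85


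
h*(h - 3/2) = h^2 - 3*h/2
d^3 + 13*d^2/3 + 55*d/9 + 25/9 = (d + 1)*(d + 5/3)^2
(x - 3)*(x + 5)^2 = x^3 + 7*x^2 - 5*x - 75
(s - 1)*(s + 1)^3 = s^4 + 2*s^3 - 2*s - 1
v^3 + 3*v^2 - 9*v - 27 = (v - 3)*(v + 3)^2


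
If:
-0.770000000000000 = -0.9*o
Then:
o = 0.86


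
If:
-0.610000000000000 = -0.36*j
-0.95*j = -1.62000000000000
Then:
No Solution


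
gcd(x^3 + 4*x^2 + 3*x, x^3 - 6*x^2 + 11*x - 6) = 1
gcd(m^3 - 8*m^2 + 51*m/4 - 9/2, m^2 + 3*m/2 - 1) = m - 1/2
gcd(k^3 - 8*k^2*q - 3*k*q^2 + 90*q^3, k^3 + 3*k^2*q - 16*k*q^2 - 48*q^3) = k + 3*q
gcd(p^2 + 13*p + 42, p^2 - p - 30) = 1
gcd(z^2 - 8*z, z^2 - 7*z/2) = z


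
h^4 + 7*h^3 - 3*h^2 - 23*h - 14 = (h - 2)*(h + 1)^2*(h + 7)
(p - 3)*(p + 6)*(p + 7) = p^3 + 10*p^2 + 3*p - 126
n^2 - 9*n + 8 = (n - 8)*(n - 1)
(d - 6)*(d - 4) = d^2 - 10*d + 24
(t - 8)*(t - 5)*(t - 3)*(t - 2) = t^4 - 18*t^3 + 111*t^2 - 278*t + 240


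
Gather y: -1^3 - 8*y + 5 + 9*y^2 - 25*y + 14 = 9*y^2 - 33*y + 18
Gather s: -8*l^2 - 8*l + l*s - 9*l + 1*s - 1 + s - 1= -8*l^2 - 17*l + s*(l + 2) - 2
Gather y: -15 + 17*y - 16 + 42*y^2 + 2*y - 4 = 42*y^2 + 19*y - 35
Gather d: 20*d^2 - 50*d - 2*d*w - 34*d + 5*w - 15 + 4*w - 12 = 20*d^2 + d*(-2*w - 84) + 9*w - 27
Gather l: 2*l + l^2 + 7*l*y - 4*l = l^2 + l*(7*y - 2)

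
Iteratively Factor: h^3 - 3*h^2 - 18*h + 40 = (h + 4)*(h^2 - 7*h + 10) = (h - 5)*(h + 4)*(h - 2)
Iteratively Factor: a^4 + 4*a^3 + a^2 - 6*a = (a)*(a^3 + 4*a^2 + a - 6) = a*(a + 3)*(a^2 + a - 2) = a*(a + 2)*(a + 3)*(a - 1)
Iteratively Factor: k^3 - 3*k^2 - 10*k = (k)*(k^2 - 3*k - 10) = k*(k - 5)*(k + 2)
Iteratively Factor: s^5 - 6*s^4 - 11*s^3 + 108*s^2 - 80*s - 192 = (s - 3)*(s^4 - 3*s^3 - 20*s^2 + 48*s + 64) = (s - 4)*(s - 3)*(s^3 + s^2 - 16*s - 16) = (s - 4)*(s - 3)*(s + 4)*(s^2 - 3*s - 4) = (s - 4)*(s - 3)*(s + 1)*(s + 4)*(s - 4)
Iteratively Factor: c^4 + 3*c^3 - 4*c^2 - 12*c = (c + 2)*(c^3 + c^2 - 6*c) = (c + 2)*(c + 3)*(c^2 - 2*c) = c*(c + 2)*(c + 3)*(c - 2)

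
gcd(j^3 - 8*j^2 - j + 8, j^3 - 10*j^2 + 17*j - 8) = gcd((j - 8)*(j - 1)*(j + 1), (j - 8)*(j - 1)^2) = j^2 - 9*j + 8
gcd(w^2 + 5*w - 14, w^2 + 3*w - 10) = w - 2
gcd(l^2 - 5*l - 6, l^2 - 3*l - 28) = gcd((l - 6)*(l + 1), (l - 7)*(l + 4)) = 1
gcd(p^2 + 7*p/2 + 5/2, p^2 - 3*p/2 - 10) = p + 5/2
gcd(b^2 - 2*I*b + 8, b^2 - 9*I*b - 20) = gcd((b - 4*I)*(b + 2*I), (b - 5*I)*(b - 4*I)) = b - 4*I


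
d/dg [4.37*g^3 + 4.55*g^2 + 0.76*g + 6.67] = 13.11*g^2 + 9.1*g + 0.76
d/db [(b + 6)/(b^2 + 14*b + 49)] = (-b - 5)/(b^3 + 21*b^2 + 147*b + 343)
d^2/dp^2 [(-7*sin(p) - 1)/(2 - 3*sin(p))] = 17*(-3*sin(p)^2 - 2*sin(p) + 6)/(3*sin(p) - 2)^3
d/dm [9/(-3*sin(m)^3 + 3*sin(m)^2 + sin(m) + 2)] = 9*(9*sin(m)^2 - 6*sin(m) - 1)*cos(m)/(-3*sin(m)^3 + 3*sin(m)^2 + sin(m) + 2)^2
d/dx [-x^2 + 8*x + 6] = 8 - 2*x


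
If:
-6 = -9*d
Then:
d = 2/3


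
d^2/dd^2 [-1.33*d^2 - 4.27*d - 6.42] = -2.66000000000000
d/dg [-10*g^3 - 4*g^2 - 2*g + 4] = -30*g^2 - 8*g - 2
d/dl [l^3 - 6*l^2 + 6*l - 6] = 3*l^2 - 12*l + 6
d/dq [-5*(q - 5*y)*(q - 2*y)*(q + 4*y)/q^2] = -5 - 90*y^2/q^2 + 400*y^3/q^3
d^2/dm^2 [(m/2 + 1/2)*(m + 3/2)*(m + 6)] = 3*m + 17/2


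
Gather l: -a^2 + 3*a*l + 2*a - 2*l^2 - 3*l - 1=-a^2 + 2*a - 2*l^2 + l*(3*a - 3) - 1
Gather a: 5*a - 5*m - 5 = 5*a - 5*m - 5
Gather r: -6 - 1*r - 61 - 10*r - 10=-11*r - 77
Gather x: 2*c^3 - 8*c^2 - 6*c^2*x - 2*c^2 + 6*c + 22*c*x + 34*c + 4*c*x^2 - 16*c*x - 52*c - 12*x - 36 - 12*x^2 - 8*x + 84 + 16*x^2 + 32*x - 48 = 2*c^3 - 10*c^2 - 12*c + x^2*(4*c + 4) + x*(-6*c^2 + 6*c + 12)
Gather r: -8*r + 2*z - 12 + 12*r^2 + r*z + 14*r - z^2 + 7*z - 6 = 12*r^2 + r*(z + 6) - z^2 + 9*z - 18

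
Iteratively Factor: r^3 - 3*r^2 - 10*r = (r - 5)*(r^2 + 2*r) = r*(r - 5)*(r + 2)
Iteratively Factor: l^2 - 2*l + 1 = (l - 1)*(l - 1)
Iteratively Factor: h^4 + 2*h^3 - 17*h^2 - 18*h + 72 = (h - 2)*(h^3 + 4*h^2 - 9*h - 36) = (h - 2)*(h + 4)*(h^2 - 9) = (h - 2)*(h + 3)*(h + 4)*(h - 3)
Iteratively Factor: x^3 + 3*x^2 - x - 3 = (x - 1)*(x^2 + 4*x + 3) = (x - 1)*(x + 3)*(x + 1)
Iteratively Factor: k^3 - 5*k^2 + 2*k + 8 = (k - 2)*(k^2 - 3*k - 4) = (k - 4)*(k - 2)*(k + 1)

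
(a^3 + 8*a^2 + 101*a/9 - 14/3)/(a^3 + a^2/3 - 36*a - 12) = (9*a^2 + 18*a - 7)/(3*(3*a^2 - 17*a - 6))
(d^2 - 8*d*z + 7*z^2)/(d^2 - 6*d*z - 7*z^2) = (d - z)/(d + z)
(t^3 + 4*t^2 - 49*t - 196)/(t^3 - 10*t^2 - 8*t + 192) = (t^2 - 49)/(t^2 - 14*t + 48)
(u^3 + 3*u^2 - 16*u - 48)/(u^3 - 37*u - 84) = (u - 4)/(u - 7)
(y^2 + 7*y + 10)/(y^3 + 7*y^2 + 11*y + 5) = (y + 2)/(y^2 + 2*y + 1)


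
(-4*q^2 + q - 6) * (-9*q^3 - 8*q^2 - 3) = 36*q^5 + 23*q^4 + 46*q^3 + 60*q^2 - 3*q + 18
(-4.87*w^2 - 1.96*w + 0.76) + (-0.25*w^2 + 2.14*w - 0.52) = -5.12*w^2 + 0.18*w + 0.24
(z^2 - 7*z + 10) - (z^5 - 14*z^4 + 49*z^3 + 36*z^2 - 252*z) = -z^5 + 14*z^4 - 49*z^3 - 35*z^2 + 245*z + 10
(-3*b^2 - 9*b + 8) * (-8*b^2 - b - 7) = 24*b^4 + 75*b^3 - 34*b^2 + 55*b - 56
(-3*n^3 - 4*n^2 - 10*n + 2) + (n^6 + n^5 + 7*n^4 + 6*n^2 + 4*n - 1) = n^6 + n^5 + 7*n^4 - 3*n^3 + 2*n^2 - 6*n + 1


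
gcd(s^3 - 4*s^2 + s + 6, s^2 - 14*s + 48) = 1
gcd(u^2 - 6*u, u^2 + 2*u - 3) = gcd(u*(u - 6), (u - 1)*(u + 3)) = 1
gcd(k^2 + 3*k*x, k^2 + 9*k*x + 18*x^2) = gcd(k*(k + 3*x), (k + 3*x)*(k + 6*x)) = k + 3*x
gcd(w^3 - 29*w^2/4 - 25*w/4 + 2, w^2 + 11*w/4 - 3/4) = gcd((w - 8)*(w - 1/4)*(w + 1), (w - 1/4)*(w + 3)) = w - 1/4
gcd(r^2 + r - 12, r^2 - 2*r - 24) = r + 4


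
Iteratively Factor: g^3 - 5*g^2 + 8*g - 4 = (g - 1)*(g^2 - 4*g + 4) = (g - 2)*(g - 1)*(g - 2)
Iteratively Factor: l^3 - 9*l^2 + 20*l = (l - 5)*(l^2 - 4*l) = (l - 5)*(l - 4)*(l)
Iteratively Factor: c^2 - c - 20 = (c + 4)*(c - 5)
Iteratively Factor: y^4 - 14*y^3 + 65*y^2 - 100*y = (y - 5)*(y^3 - 9*y^2 + 20*y) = (y - 5)^2*(y^2 - 4*y) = (y - 5)^2*(y - 4)*(y)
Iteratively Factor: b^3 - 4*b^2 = (b)*(b^2 - 4*b) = b*(b - 4)*(b)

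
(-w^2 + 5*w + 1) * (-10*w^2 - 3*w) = 10*w^4 - 47*w^3 - 25*w^2 - 3*w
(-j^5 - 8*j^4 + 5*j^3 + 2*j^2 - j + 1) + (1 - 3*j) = -j^5 - 8*j^4 + 5*j^3 + 2*j^2 - 4*j + 2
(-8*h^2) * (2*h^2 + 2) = -16*h^4 - 16*h^2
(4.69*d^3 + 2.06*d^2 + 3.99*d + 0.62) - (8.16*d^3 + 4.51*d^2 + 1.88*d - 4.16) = -3.47*d^3 - 2.45*d^2 + 2.11*d + 4.78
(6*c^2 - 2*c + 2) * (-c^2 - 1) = -6*c^4 + 2*c^3 - 8*c^2 + 2*c - 2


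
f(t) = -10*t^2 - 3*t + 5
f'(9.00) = -183.00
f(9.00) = -832.00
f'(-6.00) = 117.00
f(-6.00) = -337.00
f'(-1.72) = 31.40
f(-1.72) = -19.42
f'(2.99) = -62.80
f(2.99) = -93.37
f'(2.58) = -54.60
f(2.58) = -69.30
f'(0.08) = -4.60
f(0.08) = 4.70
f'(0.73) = -17.60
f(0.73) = -2.52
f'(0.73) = -17.60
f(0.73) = -2.52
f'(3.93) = -81.60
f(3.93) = -161.24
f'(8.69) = -176.80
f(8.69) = -776.23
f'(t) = -20*t - 3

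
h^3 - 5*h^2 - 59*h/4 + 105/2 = (h - 6)*(h - 5/2)*(h + 7/2)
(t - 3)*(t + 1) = t^2 - 2*t - 3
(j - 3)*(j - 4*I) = j^2 - 3*j - 4*I*j + 12*I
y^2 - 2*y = y*(y - 2)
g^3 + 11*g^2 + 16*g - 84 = (g - 2)*(g + 6)*(g + 7)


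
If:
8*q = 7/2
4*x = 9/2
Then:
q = 7/16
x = 9/8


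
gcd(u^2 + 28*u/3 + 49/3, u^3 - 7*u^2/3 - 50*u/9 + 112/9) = u + 7/3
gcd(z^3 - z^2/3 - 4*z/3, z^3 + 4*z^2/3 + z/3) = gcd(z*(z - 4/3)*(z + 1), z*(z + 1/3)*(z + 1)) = z^2 + z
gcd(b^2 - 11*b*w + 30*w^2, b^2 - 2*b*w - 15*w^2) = -b + 5*w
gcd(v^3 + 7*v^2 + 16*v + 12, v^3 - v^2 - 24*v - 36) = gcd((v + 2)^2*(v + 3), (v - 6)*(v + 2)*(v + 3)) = v^2 + 5*v + 6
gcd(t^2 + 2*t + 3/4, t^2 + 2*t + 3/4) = t^2 + 2*t + 3/4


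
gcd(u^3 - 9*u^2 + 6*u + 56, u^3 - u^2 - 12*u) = u - 4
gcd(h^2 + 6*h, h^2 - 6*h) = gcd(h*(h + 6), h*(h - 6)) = h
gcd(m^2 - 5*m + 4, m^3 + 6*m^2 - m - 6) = m - 1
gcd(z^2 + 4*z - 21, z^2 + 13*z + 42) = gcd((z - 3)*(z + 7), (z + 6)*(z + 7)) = z + 7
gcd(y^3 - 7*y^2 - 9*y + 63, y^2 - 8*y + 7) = y - 7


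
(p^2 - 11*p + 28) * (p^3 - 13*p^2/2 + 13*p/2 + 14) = p^5 - 35*p^4/2 + 106*p^3 - 479*p^2/2 + 28*p + 392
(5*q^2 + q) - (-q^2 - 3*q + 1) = 6*q^2 + 4*q - 1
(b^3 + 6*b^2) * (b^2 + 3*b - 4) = b^5 + 9*b^4 + 14*b^3 - 24*b^2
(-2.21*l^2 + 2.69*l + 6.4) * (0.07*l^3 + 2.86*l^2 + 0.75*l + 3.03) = -0.1547*l^5 - 6.1323*l^4 + 6.4839*l^3 + 13.6252*l^2 + 12.9507*l + 19.392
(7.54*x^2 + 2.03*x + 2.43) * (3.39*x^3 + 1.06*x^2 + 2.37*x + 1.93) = 25.5606*x^5 + 14.8741*x^4 + 28.2593*x^3 + 21.9391*x^2 + 9.677*x + 4.6899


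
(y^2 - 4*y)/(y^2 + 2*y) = (y - 4)/(y + 2)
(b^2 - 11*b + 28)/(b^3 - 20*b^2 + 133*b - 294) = (b - 4)/(b^2 - 13*b + 42)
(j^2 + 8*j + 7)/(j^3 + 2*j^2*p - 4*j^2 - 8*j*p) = (j^2 + 8*j + 7)/(j*(j^2 + 2*j*p - 4*j - 8*p))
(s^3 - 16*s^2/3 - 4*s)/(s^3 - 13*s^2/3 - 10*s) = (3*s + 2)/(3*s + 5)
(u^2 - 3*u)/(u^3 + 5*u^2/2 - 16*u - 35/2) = 2*u*(u - 3)/(2*u^3 + 5*u^2 - 32*u - 35)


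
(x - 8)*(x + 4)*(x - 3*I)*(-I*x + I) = -I*x^4 - 3*x^3 + 5*I*x^3 + 15*x^2 + 28*I*x^2 + 84*x - 32*I*x - 96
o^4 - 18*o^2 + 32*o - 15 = (o - 3)*(o - 1)^2*(o + 5)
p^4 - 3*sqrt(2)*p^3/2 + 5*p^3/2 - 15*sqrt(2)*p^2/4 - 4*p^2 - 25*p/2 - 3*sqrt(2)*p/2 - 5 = (p + 1/2)*(p + 2)*(p - 5*sqrt(2)/2)*(p + sqrt(2))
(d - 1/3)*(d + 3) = d^2 + 8*d/3 - 1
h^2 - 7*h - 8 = (h - 8)*(h + 1)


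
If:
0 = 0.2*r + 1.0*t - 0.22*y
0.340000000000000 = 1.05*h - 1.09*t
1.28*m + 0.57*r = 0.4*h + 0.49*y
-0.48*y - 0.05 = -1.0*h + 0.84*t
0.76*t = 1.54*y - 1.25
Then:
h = -2.78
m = -7.44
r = 14.20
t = -2.99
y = -0.66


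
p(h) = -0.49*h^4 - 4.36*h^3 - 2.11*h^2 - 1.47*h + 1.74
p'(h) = -1.96*h^3 - 13.08*h^2 - 4.22*h - 1.47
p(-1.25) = 7.60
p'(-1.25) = -12.80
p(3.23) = -225.28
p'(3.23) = -217.61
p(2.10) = -60.56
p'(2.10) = -86.17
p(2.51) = -103.64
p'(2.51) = -125.46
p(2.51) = -103.64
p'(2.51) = -125.46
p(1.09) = -8.71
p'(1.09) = -24.15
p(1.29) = -14.38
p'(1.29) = -32.89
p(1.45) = -20.29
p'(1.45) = -41.07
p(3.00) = -179.07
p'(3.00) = -184.77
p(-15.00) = -10542.21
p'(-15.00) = 3733.83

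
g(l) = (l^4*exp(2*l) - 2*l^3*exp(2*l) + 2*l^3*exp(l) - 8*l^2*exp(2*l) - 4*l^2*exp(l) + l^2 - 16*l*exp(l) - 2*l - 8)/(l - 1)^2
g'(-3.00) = -0.28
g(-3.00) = 0.32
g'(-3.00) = -0.28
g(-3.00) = 0.32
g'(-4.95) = -0.12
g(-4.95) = 0.69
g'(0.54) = -1109.37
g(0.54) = -154.17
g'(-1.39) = -0.49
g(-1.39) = -0.25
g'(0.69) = -4893.30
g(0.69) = -522.91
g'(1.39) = 5794.17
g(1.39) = -2519.11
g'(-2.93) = -0.28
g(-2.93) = 0.30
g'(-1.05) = -0.81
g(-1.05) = -0.46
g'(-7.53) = -0.03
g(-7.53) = 0.87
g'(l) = (2*l^4*exp(2*l) + 2*l^3*exp(l) - 22*l^2*exp(2*l) + 2*l^2*exp(l) - 16*l*exp(2*l) - 24*l*exp(l) + 2*l - 16*exp(l) - 2)/(l - 1)^2 - 2*(l^4*exp(2*l) - 2*l^3*exp(2*l) + 2*l^3*exp(l) - 8*l^2*exp(2*l) - 4*l^2*exp(l) + l^2 - 16*l*exp(l) - 2*l - 8)/(l - 1)^3 = 2*(l^5*exp(2*l) - 2*l^4*exp(2*l) + l^4*exp(l) - 9*l^3*exp(2*l) - 2*l^3*exp(l) + 11*l^2*exp(2*l) - 9*l^2*exp(l) + 8*l*exp(2*l) + 20*l*exp(l) + 8*exp(l) + 9)/(l^3 - 3*l^2 + 3*l - 1)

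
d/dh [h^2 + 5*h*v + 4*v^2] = 2*h + 5*v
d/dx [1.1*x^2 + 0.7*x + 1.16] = 2.2*x + 0.7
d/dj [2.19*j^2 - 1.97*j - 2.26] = 4.38*j - 1.97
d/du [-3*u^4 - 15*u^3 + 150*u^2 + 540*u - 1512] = -12*u^3 - 45*u^2 + 300*u + 540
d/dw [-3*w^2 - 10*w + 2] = -6*w - 10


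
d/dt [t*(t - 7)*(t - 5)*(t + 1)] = 4*t^3 - 33*t^2 + 46*t + 35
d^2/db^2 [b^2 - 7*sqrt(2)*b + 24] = 2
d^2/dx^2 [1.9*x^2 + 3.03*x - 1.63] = 3.80000000000000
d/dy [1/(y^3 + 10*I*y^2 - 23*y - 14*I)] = (-3*y^2 - 20*I*y + 23)/(y^3 + 10*I*y^2 - 23*y - 14*I)^2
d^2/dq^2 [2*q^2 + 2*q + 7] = 4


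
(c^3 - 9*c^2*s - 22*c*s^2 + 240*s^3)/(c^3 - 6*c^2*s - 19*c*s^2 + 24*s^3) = (-c^2 + c*s + 30*s^2)/(-c^2 - 2*c*s + 3*s^2)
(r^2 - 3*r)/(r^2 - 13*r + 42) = r*(r - 3)/(r^2 - 13*r + 42)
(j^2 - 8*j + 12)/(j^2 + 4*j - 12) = (j - 6)/(j + 6)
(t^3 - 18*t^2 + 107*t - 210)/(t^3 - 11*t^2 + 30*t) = (t - 7)/t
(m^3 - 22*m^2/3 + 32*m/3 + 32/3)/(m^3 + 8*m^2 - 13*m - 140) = (3*m^2 - 10*m - 8)/(3*(m^2 + 12*m + 35))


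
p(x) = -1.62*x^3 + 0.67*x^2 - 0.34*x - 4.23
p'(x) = -4.86*x^2 + 1.34*x - 0.34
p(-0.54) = -3.60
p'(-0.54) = -2.48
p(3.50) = -66.67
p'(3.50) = -55.18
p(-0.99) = -1.66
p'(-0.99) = -6.43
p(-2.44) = 24.12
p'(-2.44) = -32.54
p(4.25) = -117.93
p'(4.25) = -82.43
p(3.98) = -97.10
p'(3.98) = -71.99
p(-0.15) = -4.16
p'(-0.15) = -0.65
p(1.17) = -6.31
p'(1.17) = -5.43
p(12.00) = -2711.19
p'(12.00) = -684.10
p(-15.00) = 5619.12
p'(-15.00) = -1113.94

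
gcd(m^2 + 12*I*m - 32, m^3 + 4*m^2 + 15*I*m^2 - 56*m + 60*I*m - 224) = m + 8*I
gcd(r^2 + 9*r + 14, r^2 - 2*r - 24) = 1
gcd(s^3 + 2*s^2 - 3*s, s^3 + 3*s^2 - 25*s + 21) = s - 1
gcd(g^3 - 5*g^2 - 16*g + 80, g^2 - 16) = g^2 - 16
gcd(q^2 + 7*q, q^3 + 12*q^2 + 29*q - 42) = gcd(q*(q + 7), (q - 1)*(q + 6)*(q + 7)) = q + 7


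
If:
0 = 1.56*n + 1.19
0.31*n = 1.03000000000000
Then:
No Solution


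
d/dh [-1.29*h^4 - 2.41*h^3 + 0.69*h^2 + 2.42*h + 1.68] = -5.16*h^3 - 7.23*h^2 + 1.38*h + 2.42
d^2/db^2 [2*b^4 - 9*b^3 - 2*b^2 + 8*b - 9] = 24*b^2 - 54*b - 4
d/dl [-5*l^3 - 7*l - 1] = -15*l^2 - 7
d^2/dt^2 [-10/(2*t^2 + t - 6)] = 20*(4*t^2 + 2*t - (4*t + 1)^2 - 12)/(2*t^2 + t - 6)^3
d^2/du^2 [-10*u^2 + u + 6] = -20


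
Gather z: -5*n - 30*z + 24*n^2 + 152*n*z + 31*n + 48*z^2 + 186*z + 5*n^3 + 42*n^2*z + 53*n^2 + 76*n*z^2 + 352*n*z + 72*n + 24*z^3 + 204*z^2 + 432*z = 5*n^3 + 77*n^2 + 98*n + 24*z^3 + z^2*(76*n + 252) + z*(42*n^2 + 504*n + 588)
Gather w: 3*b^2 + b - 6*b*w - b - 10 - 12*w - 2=3*b^2 + w*(-6*b - 12) - 12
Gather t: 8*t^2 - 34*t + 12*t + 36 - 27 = 8*t^2 - 22*t + 9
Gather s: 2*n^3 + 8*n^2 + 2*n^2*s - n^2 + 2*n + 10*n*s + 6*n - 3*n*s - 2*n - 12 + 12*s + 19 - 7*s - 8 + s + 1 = 2*n^3 + 7*n^2 + 6*n + s*(2*n^2 + 7*n + 6)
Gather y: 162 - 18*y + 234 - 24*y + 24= 420 - 42*y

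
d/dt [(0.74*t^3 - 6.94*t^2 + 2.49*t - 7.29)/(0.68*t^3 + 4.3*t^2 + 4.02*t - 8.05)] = (-2.22044604925031e-16*t^5 + 7.9012*t^4 + 2.56319999999999*t^3 - 41.6052*t^2 + 174.428*t + 9.26129999999999)/(0.4624*t^6 + 5.848*t^5 + 23.9572*t^4 + 23.624*t^3 - 53.0696*t^2 - 64.722*t + 64.8025)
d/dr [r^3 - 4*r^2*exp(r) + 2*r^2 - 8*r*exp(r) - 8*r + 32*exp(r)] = -4*r^2*exp(r) + 3*r^2 - 16*r*exp(r) + 4*r + 24*exp(r) - 8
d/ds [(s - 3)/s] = 3/s^2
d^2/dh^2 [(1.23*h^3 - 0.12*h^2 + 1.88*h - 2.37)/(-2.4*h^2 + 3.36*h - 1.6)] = (7.105427357601e-15*h^5 + 1.4210854715202e-14*h^4 - 38.048256*h^3 + 118.81728*h^2 - 90.24768*h + 15.711744)/(13.824*h^6 - 58.0608*h^5 + 108.93312*h^4 - 115.347456*h^3 + 72.62208*h^2 - 25.8048*h + 4.096)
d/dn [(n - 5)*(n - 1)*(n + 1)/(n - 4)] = (2*n^3 - 17*n^2 + 40*n - 1)/(n^2 - 8*n + 16)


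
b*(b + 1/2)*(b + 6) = b^3 + 13*b^2/2 + 3*b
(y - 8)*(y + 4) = y^2 - 4*y - 32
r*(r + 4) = r^2 + 4*r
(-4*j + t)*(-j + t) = 4*j^2 - 5*j*t + t^2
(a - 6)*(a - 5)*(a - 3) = a^3 - 14*a^2 + 63*a - 90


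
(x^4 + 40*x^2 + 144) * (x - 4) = x^5 - 4*x^4 + 40*x^3 - 160*x^2 + 144*x - 576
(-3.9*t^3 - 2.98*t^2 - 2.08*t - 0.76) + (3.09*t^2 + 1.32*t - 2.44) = -3.9*t^3 + 0.11*t^2 - 0.76*t - 3.2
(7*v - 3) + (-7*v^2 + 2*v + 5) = -7*v^2 + 9*v + 2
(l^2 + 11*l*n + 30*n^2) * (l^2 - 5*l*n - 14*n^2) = l^4 + 6*l^3*n - 39*l^2*n^2 - 304*l*n^3 - 420*n^4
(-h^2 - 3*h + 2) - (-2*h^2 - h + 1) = h^2 - 2*h + 1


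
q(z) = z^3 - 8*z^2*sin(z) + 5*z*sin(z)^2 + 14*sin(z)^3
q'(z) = -8*z^2*cos(z) + 3*z^2 + 10*z*sin(z)*cos(z) - 16*z*sin(z) + 42*sin(z)^2*cos(z) + 5*sin(z)^2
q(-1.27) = -7.71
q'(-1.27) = 1.11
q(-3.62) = -98.17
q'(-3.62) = 166.99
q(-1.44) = -7.26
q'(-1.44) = -6.62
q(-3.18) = -35.29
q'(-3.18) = 114.30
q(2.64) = -3.80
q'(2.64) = 31.00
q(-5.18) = -341.29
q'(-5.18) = 55.95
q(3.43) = 68.19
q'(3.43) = 147.64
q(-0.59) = -1.98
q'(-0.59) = 8.56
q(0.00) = 0.00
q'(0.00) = 0.00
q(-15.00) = -2240.05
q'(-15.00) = 1800.89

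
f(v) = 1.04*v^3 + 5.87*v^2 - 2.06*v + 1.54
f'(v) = 3.12*v^2 + 11.74*v - 2.06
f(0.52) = 2.20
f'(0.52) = 4.89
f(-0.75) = 5.95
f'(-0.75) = -9.11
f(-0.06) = 1.68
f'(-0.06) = -2.75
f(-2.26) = 24.17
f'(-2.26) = -12.66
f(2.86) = 67.99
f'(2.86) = 57.04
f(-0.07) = 1.71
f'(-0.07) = -2.87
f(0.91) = 5.31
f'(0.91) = 11.21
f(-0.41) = 3.30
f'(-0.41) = -6.35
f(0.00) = 1.54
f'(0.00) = -2.06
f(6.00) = 425.14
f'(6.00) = 180.70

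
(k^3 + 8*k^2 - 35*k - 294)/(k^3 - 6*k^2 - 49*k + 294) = (k + 7)/(k - 7)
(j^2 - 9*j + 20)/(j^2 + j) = (j^2 - 9*j + 20)/(j*(j + 1))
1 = 1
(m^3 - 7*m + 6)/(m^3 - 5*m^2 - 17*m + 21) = (m - 2)/(m - 7)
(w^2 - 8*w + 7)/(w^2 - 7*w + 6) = (w - 7)/(w - 6)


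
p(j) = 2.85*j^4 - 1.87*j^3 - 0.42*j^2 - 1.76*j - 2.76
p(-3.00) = 280.08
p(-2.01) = 60.79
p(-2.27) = 96.62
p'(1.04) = 4.12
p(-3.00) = 280.08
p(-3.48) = 495.07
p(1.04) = -3.81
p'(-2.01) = -115.31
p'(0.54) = -2.05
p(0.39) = -3.56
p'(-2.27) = -162.11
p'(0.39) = -2.26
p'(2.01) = 66.46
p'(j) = 11.4*j^3 - 5.61*j^2 - 0.84*j - 1.76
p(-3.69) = 620.36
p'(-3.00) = -357.53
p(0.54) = -3.88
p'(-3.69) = -647.82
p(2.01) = 23.34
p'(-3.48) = -547.22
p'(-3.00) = -357.53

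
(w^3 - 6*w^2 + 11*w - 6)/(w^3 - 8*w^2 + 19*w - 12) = (w - 2)/(w - 4)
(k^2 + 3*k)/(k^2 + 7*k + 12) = k/(k + 4)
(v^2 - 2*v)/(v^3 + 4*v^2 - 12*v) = 1/(v + 6)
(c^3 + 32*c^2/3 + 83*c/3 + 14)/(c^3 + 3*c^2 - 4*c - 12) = (3*c^2 + 23*c + 14)/(3*(c^2 - 4))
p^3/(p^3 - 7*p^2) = p/(p - 7)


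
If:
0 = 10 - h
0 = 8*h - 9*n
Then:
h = 10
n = 80/9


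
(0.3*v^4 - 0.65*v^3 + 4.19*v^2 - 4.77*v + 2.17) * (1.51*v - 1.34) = 0.453*v^5 - 1.3835*v^4 + 7.1979*v^3 - 12.8173*v^2 + 9.6685*v - 2.9078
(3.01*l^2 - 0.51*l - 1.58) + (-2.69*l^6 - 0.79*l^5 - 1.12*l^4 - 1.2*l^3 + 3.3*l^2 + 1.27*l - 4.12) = -2.69*l^6 - 0.79*l^5 - 1.12*l^4 - 1.2*l^3 + 6.31*l^2 + 0.76*l - 5.7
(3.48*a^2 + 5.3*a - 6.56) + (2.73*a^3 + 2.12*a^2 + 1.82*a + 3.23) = 2.73*a^3 + 5.6*a^2 + 7.12*a - 3.33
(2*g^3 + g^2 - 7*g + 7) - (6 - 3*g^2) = 2*g^3 + 4*g^2 - 7*g + 1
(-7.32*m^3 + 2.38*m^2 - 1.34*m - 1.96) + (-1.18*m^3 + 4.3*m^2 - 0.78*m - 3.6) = -8.5*m^3 + 6.68*m^2 - 2.12*m - 5.56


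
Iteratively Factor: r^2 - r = (r)*(r - 1)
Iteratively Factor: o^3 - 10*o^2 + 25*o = (o - 5)*(o^2 - 5*o) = o*(o - 5)*(o - 5)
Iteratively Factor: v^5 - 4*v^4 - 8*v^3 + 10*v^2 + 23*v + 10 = (v - 5)*(v^4 + v^3 - 3*v^2 - 5*v - 2) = (v - 5)*(v + 1)*(v^3 - 3*v - 2) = (v - 5)*(v + 1)^2*(v^2 - v - 2) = (v - 5)*(v + 1)^3*(v - 2)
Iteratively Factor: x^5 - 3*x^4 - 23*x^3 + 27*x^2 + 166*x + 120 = (x + 1)*(x^4 - 4*x^3 - 19*x^2 + 46*x + 120) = (x + 1)*(x + 2)*(x^3 - 6*x^2 - 7*x + 60) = (x - 4)*(x + 1)*(x + 2)*(x^2 - 2*x - 15) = (x - 5)*(x - 4)*(x + 1)*(x + 2)*(x + 3)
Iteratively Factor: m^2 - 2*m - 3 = (m - 3)*(m + 1)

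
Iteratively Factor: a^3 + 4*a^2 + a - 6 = (a + 2)*(a^2 + 2*a - 3) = (a + 2)*(a + 3)*(a - 1)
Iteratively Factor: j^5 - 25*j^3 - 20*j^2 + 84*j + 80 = (j - 2)*(j^4 + 2*j^3 - 21*j^2 - 62*j - 40) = (j - 2)*(j + 1)*(j^3 + j^2 - 22*j - 40) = (j - 2)*(j + 1)*(j + 2)*(j^2 - j - 20) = (j - 5)*(j - 2)*(j + 1)*(j + 2)*(j + 4)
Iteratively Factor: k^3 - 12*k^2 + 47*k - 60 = (k - 4)*(k^2 - 8*k + 15) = (k - 4)*(k - 3)*(k - 5)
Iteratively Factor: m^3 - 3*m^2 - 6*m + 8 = (m - 4)*(m^2 + m - 2) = (m - 4)*(m + 2)*(m - 1)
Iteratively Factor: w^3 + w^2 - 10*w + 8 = (w + 4)*(w^2 - 3*w + 2) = (w - 1)*(w + 4)*(w - 2)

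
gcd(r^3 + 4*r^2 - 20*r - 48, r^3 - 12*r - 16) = r^2 - 2*r - 8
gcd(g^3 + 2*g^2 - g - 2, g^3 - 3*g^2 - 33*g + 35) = g - 1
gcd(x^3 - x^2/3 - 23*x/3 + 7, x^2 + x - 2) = x - 1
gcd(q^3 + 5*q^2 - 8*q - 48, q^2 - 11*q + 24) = q - 3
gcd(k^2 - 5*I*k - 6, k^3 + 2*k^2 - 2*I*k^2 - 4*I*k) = k - 2*I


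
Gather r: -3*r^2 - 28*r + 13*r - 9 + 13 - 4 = -3*r^2 - 15*r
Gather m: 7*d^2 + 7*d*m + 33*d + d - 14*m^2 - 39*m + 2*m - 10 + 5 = 7*d^2 + 34*d - 14*m^2 + m*(7*d - 37) - 5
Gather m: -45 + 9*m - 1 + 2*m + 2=11*m - 44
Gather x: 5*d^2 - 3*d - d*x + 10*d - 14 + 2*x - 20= 5*d^2 + 7*d + x*(2 - d) - 34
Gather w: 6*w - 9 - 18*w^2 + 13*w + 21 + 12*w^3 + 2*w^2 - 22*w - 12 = 12*w^3 - 16*w^2 - 3*w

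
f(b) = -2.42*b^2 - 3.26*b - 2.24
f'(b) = -4.84*b - 3.26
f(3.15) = -36.52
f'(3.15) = -18.51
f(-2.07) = -5.86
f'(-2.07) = 6.76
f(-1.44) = -2.56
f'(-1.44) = 3.71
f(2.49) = -25.36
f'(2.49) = -15.31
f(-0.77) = -1.16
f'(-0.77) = 0.47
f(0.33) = -3.58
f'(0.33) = -4.86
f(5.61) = -96.69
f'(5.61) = -30.41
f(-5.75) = -63.51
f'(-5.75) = 24.57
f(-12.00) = -311.60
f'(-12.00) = 54.82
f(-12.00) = -311.60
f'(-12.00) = 54.82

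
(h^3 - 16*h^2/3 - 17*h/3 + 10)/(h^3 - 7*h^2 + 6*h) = (h + 5/3)/h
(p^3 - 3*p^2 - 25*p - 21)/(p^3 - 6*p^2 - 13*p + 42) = (p + 1)/(p - 2)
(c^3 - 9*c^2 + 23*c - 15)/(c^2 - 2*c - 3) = (c^2 - 6*c + 5)/(c + 1)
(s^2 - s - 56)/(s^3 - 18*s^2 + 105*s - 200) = (s + 7)/(s^2 - 10*s + 25)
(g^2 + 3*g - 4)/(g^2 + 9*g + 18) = (g^2 + 3*g - 4)/(g^2 + 9*g + 18)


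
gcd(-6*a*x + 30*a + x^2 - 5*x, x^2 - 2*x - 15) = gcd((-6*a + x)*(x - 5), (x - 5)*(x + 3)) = x - 5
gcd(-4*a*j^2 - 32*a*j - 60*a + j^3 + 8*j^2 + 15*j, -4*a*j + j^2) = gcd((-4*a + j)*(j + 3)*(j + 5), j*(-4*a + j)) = 4*a - j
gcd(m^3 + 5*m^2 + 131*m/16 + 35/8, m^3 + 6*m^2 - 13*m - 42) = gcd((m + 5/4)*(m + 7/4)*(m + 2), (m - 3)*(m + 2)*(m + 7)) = m + 2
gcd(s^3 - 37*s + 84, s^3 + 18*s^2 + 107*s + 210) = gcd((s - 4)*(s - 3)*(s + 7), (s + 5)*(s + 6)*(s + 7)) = s + 7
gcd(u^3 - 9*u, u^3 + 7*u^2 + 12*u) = u^2 + 3*u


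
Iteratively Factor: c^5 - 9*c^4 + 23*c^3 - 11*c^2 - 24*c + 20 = (c - 2)*(c^4 - 7*c^3 + 9*c^2 + 7*c - 10) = (c - 2)^2*(c^3 - 5*c^2 - c + 5) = (c - 2)^2*(c + 1)*(c^2 - 6*c + 5) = (c - 5)*(c - 2)^2*(c + 1)*(c - 1)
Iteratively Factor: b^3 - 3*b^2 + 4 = (b - 2)*(b^2 - b - 2) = (b - 2)^2*(b + 1)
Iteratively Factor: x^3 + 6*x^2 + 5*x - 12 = (x + 3)*(x^2 + 3*x - 4) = (x + 3)*(x + 4)*(x - 1)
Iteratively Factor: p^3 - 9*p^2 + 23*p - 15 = (p - 1)*(p^2 - 8*p + 15) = (p - 3)*(p - 1)*(p - 5)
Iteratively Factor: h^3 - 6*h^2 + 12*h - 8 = (h - 2)*(h^2 - 4*h + 4) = (h - 2)^2*(h - 2)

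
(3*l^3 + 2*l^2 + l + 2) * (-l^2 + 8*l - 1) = -3*l^5 + 22*l^4 + 12*l^3 + 4*l^2 + 15*l - 2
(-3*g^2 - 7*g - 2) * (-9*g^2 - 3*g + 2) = 27*g^4 + 72*g^3 + 33*g^2 - 8*g - 4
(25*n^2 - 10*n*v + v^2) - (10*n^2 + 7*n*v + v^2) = 15*n^2 - 17*n*v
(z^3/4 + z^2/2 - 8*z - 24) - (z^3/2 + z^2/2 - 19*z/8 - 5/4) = -z^3/4 - 45*z/8 - 91/4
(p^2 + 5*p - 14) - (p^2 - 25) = 5*p + 11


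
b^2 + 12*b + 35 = (b + 5)*(b + 7)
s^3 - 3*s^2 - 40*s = s*(s - 8)*(s + 5)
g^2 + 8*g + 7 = (g + 1)*(g + 7)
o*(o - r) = o^2 - o*r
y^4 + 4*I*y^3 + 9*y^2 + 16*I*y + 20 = (y - 2*I)*(y - I)*(y + 2*I)*(y + 5*I)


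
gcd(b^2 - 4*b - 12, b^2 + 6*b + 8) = b + 2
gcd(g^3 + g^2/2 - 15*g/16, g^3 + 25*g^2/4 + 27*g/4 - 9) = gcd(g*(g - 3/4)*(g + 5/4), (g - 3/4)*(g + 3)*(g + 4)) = g - 3/4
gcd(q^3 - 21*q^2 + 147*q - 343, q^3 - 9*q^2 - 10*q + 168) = q - 7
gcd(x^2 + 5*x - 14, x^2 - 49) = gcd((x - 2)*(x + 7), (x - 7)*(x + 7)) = x + 7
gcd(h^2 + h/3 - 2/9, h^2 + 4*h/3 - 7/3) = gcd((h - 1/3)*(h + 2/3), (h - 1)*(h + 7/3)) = 1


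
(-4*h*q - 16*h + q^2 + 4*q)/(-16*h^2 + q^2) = (q + 4)/(4*h + q)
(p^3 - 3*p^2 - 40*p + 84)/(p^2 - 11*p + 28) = (p^2 + 4*p - 12)/(p - 4)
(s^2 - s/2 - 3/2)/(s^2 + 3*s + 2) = (s - 3/2)/(s + 2)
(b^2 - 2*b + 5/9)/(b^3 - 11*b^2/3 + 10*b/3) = (b - 1/3)/(b*(b - 2))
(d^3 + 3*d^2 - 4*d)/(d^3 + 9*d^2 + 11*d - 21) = d*(d + 4)/(d^2 + 10*d + 21)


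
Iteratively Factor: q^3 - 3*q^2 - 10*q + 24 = (q + 3)*(q^2 - 6*q + 8) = (q - 2)*(q + 3)*(q - 4)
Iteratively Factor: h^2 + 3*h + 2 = (h + 2)*(h + 1)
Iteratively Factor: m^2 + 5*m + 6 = (m + 2)*(m + 3)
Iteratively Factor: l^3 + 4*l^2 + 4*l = (l)*(l^2 + 4*l + 4) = l*(l + 2)*(l + 2)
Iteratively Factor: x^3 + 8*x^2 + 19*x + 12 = (x + 1)*(x^2 + 7*x + 12) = (x + 1)*(x + 3)*(x + 4)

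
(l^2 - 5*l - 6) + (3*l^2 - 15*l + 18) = 4*l^2 - 20*l + 12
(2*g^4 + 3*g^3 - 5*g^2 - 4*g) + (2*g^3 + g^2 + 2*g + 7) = 2*g^4 + 5*g^3 - 4*g^2 - 2*g + 7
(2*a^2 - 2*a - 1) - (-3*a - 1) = 2*a^2 + a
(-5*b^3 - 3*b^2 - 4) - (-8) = -5*b^3 - 3*b^2 + 4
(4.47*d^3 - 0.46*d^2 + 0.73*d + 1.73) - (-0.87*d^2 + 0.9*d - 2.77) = 4.47*d^3 + 0.41*d^2 - 0.17*d + 4.5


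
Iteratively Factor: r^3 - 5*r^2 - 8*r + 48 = (r - 4)*(r^2 - r - 12) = (r - 4)*(r + 3)*(r - 4)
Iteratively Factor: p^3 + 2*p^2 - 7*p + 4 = (p - 1)*(p^2 + 3*p - 4) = (p - 1)^2*(p + 4)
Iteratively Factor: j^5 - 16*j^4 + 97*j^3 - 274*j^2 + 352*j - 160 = (j - 4)*(j^4 - 12*j^3 + 49*j^2 - 78*j + 40) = (j - 4)^2*(j^3 - 8*j^2 + 17*j - 10) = (j - 4)^2*(j - 1)*(j^2 - 7*j + 10) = (j - 5)*(j - 4)^2*(j - 1)*(j - 2)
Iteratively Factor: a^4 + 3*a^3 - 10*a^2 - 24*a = (a + 4)*(a^3 - a^2 - 6*a) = (a + 2)*(a + 4)*(a^2 - 3*a) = a*(a + 2)*(a + 4)*(a - 3)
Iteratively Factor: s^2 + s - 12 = (s + 4)*(s - 3)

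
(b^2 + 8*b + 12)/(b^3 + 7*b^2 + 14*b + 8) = (b + 6)/(b^2 + 5*b + 4)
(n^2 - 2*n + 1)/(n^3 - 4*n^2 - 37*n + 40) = (n - 1)/(n^2 - 3*n - 40)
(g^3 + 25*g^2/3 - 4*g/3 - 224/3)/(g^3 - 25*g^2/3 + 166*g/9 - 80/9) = 3*(g^2 + 11*g + 28)/(3*g^2 - 17*g + 10)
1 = 1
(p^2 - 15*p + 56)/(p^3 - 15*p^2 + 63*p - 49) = (p - 8)/(p^2 - 8*p + 7)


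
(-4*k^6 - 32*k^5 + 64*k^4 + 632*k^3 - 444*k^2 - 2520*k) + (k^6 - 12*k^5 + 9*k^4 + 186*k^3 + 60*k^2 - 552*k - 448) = -3*k^6 - 44*k^5 + 73*k^4 + 818*k^3 - 384*k^2 - 3072*k - 448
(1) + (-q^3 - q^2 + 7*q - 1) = -q^3 - q^2 + 7*q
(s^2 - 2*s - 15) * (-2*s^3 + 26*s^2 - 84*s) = -2*s^5 + 30*s^4 - 106*s^3 - 222*s^2 + 1260*s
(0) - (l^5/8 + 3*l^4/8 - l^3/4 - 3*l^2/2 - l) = -l^5/8 - 3*l^4/8 + l^3/4 + 3*l^2/2 + l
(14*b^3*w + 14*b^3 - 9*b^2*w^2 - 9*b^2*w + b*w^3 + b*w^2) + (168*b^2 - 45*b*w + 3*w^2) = 14*b^3*w + 14*b^3 - 9*b^2*w^2 - 9*b^2*w + 168*b^2 + b*w^3 + b*w^2 - 45*b*w + 3*w^2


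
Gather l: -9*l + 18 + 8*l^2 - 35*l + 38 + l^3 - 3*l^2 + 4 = l^3 + 5*l^2 - 44*l + 60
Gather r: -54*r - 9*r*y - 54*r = r*(-9*y - 108)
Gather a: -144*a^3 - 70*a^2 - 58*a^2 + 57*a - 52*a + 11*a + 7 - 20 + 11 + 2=-144*a^3 - 128*a^2 + 16*a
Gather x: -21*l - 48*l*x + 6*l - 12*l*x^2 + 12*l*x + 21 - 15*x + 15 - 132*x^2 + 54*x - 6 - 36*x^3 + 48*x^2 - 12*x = -15*l - 36*x^3 + x^2*(-12*l - 84) + x*(27 - 36*l) + 30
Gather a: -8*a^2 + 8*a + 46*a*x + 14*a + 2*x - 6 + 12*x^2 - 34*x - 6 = -8*a^2 + a*(46*x + 22) + 12*x^2 - 32*x - 12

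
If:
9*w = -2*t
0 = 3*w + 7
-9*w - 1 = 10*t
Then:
No Solution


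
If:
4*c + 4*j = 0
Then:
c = -j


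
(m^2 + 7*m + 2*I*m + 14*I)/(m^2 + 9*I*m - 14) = (m + 7)/(m + 7*I)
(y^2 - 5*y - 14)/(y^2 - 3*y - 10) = (y - 7)/(y - 5)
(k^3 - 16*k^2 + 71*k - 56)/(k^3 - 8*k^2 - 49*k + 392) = (k - 1)/(k + 7)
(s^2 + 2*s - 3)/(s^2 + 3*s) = (s - 1)/s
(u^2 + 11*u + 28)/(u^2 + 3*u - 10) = (u^2 + 11*u + 28)/(u^2 + 3*u - 10)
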